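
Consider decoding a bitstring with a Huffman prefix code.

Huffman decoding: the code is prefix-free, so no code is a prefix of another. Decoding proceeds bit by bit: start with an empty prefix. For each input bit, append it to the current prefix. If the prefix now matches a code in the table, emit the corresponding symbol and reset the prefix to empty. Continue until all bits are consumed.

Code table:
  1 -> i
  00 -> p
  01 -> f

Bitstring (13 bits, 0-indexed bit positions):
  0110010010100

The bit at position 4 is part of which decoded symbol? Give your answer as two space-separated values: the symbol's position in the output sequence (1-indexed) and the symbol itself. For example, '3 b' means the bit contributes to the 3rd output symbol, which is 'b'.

Bit 0: prefix='0' (no match yet)
Bit 1: prefix='01' -> emit 'f', reset
Bit 2: prefix='1' -> emit 'i', reset
Bit 3: prefix='0' (no match yet)
Bit 4: prefix='00' -> emit 'p', reset
Bit 5: prefix='1' -> emit 'i', reset
Bit 6: prefix='0' (no match yet)
Bit 7: prefix='00' -> emit 'p', reset
Bit 8: prefix='1' -> emit 'i', reset

Answer: 3 p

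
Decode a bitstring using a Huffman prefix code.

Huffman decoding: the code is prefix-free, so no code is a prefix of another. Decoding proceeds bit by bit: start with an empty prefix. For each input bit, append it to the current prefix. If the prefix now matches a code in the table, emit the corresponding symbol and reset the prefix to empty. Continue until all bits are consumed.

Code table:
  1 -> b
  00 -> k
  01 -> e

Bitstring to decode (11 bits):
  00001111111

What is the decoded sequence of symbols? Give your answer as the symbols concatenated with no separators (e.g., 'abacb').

Answer: kkbbbbbbb

Derivation:
Bit 0: prefix='0' (no match yet)
Bit 1: prefix='00' -> emit 'k', reset
Bit 2: prefix='0' (no match yet)
Bit 3: prefix='00' -> emit 'k', reset
Bit 4: prefix='1' -> emit 'b', reset
Bit 5: prefix='1' -> emit 'b', reset
Bit 6: prefix='1' -> emit 'b', reset
Bit 7: prefix='1' -> emit 'b', reset
Bit 8: prefix='1' -> emit 'b', reset
Bit 9: prefix='1' -> emit 'b', reset
Bit 10: prefix='1' -> emit 'b', reset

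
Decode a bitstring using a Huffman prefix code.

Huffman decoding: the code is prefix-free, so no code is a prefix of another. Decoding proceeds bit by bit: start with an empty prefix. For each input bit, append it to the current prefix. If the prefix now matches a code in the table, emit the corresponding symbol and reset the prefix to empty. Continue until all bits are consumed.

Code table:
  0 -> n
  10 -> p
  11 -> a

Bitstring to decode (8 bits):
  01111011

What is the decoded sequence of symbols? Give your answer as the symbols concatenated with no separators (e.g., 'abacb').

Bit 0: prefix='0' -> emit 'n', reset
Bit 1: prefix='1' (no match yet)
Bit 2: prefix='11' -> emit 'a', reset
Bit 3: prefix='1' (no match yet)
Bit 4: prefix='11' -> emit 'a', reset
Bit 5: prefix='0' -> emit 'n', reset
Bit 6: prefix='1' (no match yet)
Bit 7: prefix='11' -> emit 'a', reset

Answer: naana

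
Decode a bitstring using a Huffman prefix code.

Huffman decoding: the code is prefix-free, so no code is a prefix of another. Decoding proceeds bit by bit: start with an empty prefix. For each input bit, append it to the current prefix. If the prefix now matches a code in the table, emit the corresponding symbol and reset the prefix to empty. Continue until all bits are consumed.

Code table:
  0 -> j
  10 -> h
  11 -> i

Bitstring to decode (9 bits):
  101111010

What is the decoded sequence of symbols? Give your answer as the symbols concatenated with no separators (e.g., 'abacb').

Bit 0: prefix='1' (no match yet)
Bit 1: prefix='10' -> emit 'h', reset
Bit 2: prefix='1' (no match yet)
Bit 3: prefix='11' -> emit 'i', reset
Bit 4: prefix='1' (no match yet)
Bit 5: prefix='11' -> emit 'i', reset
Bit 6: prefix='0' -> emit 'j', reset
Bit 7: prefix='1' (no match yet)
Bit 8: prefix='10' -> emit 'h', reset

Answer: hiijh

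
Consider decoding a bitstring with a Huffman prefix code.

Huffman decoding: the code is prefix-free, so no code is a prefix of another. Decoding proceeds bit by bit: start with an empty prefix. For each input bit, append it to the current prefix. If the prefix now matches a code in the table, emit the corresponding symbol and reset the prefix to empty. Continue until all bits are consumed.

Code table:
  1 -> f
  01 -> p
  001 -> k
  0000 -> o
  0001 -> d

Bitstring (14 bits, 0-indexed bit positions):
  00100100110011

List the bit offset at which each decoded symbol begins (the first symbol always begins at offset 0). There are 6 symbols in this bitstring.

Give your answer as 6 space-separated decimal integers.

Answer: 0 3 6 9 10 13

Derivation:
Bit 0: prefix='0' (no match yet)
Bit 1: prefix='00' (no match yet)
Bit 2: prefix='001' -> emit 'k', reset
Bit 3: prefix='0' (no match yet)
Bit 4: prefix='00' (no match yet)
Bit 5: prefix='001' -> emit 'k', reset
Bit 6: prefix='0' (no match yet)
Bit 7: prefix='00' (no match yet)
Bit 8: prefix='001' -> emit 'k', reset
Bit 9: prefix='1' -> emit 'f', reset
Bit 10: prefix='0' (no match yet)
Bit 11: prefix='00' (no match yet)
Bit 12: prefix='001' -> emit 'k', reset
Bit 13: prefix='1' -> emit 'f', reset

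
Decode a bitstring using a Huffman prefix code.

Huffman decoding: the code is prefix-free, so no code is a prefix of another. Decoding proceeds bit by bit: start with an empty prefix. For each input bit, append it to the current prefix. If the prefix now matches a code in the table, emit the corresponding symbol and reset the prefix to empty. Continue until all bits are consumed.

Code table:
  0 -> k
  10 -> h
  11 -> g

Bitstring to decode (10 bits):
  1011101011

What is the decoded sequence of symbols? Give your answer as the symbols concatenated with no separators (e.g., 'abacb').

Answer: hghhg

Derivation:
Bit 0: prefix='1' (no match yet)
Bit 1: prefix='10' -> emit 'h', reset
Bit 2: prefix='1' (no match yet)
Bit 3: prefix='11' -> emit 'g', reset
Bit 4: prefix='1' (no match yet)
Bit 5: prefix='10' -> emit 'h', reset
Bit 6: prefix='1' (no match yet)
Bit 7: prefix='10' -> emit 'h', reset
Bit 8: prefix='1' (no match yet)
Bit 9: prefix='11' -> emit 'g', reset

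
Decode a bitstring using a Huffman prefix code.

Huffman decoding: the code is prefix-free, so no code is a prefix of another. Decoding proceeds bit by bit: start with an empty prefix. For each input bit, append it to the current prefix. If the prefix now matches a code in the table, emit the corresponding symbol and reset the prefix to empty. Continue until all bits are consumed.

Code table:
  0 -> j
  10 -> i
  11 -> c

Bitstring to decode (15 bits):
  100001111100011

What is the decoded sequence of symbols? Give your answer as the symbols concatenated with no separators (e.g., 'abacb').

Answer: ijjjccijjc

Derivation:
Bit 0: prefix='1' (no match yet)
Bit 1: prefix='10' -> emit 'i', reset
Bit 2: prefix='0' -> emit 'j', reset
Bit 3: prefix='0' -> emit 'j', reset
Bit 4: prefix='0' -> emit 'j', reset
Bit 5: prefix='1' (no match yet)
Bit 6: prefix='11' -> emit 'c', reset
Bit 7: prefix='1' (no match yet)
Bit 8: prefix='11' -> emit 'c', reset
Bit 9: prefix='1' (no match yet)
Bit 10: prefix='10' -> emit 'i', reset
Bit 11: prefix='0' -> emit 'j', reset
Bit 12: prefix='0' -> emit 'j', reset
Bit 13: prefix='1' (no match yet)
Bit 14: prefix='11' -> emit 'c', reset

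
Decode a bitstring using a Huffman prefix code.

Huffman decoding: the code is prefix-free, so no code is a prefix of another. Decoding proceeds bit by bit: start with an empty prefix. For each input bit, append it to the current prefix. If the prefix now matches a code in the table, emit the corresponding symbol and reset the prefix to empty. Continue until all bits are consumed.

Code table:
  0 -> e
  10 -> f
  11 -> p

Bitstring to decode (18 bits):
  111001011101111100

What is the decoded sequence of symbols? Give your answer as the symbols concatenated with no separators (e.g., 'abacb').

Bit 0: prefix='1' (no match yet)
Bit 1: prefix='11' -> emit 'p', reset
Bit 2: prefix='1' (no match yet)
Bit 3: prefix='10' -> emit 'f', reset
Bit 4: prefix='0' -> emit 'e', reset
Bit 5: prefix='1' (no match yet)
Bit 6: prefix='10' -> emit 'f', reset
Bit 7: prefix='1' (no match yet)
Bit 8: prefix='11' -> emit 'p', reset
Bit 9: prefix='1' (no match yet)
Bit 10: prefix='10' -> emit 'f', reset
Bit 11: prefix='1' (no match yet)
Bit 12: prefix='11' -> emit 'p', reset
Bit 13: prefix='1' (no match yet)
Bit 14: prefix='11' -> emit 'p', reset
Bit 15: prefix='1' (no match yet)
Bit 16: prefix='10' -> emit 'f', reset
Bit 17: prefix='0' -> emit 'e', reset

Answer: pfefpfppfe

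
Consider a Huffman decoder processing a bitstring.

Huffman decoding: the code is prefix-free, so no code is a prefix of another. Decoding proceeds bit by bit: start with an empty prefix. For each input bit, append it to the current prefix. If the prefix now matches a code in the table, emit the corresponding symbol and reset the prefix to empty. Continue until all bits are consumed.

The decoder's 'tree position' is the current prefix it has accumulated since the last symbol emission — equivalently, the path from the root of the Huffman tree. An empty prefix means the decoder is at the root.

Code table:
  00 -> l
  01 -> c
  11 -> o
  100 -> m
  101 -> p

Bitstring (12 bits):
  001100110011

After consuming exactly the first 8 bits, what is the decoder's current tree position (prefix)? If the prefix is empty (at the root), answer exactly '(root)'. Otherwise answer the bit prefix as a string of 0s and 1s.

Answer: (root)

Derivation:
Bit 0: prefix='0' (no match yet)
Bit 1: prefix='00' -> emit 'l', reset
Bit 2: prefix='1' (no match yet)
Bit 3: prefix='11' -> emit 'o', reset
Bit 4: prefix='0' (no match yet)
Bit 5: prefix='00' -> emit 'l', reset
Bit 6: prefix='1' (no match yet)
Bit 7: prefix='11' -> emit 'o', reset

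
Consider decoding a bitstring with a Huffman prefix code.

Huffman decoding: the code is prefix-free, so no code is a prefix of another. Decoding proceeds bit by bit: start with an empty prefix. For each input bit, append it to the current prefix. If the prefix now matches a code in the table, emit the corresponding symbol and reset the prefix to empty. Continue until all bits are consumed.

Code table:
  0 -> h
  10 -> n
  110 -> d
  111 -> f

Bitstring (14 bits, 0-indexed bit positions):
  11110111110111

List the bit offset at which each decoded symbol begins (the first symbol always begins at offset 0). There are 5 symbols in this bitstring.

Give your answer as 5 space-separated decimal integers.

Bit 0: prefix='1' (no match yet)
Bit 1: prefix='11' (no match yet)
Bit 2: prefix='111' -> emit 'f', reset
Bit 3: prefix='1' (no match yet)
Bit 4: prefix='10' -> emit 'n', reset
Bit 5: prefix='1' (no match yet)
Bit 6: prefix='11' (no match yet)
Bit 7: prefix='111' -> emit 'f', reset
Bit 8: prefix='1' (no match yet)
Bit 9: prefix='11' (no match yet)
Bit 10: prefix='110' -> emit 'd', reset
Bit 11: prefix='1' (no match yet)
Bit 12: prefix='11' (no match yet)
Bit 13: prefix='111' -> emit 'f', reset

Answer: 0 3 5 8 11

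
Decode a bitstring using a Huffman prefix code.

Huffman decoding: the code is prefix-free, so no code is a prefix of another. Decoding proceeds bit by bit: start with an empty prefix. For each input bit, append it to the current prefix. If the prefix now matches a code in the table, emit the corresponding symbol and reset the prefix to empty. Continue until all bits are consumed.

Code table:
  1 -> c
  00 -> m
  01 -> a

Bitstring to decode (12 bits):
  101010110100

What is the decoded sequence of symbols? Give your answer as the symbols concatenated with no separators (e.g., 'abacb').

Bit 0: prefix='1' -> emit 'c', reset
Bit 1: prefix='0' (no match yet)
Bit 2: prefix='01' -> emit 'a', reset
Bit 3: prefix='0' (no match yet)
Bit 4: prefix='01' -> emit 'a', reset
Bit 5: prefix='0' (no match yet)
Bit 6: prefix='01' -> emit 'a', reset
Bit 7: prefix='1' -> emit 'c', reset
Bit 8: prefix='0' (no match yet)
Bit 9: prefix='01' -> emit 'a', reset
Bit 10: prefix='0' (no match yet)
Bit 11: prefix='00' -> emit 'm', reset

Answer: caaacam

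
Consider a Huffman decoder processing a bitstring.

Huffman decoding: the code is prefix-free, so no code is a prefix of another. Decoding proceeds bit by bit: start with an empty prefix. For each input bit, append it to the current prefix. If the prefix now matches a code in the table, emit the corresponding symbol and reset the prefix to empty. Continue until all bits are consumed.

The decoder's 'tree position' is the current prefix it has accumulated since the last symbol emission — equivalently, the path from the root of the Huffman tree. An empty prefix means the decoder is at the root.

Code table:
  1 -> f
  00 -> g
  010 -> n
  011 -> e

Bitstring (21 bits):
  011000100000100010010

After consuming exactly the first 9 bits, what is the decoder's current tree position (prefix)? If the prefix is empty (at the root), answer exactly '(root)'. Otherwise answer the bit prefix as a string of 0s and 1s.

Bit 0: prefix='0' (no match yet)
Bit 1: prefix='01' (no match yet)
Bit 2: prefix='011' -> emit 'e', reset
Bit 3: prefix='0' (no match yet)
Bit 4: prefix='00' -> emit 'g', reset
Bit 5: prefix='0' (no match yet)
Bit 6: prefix='01' (no match yet)
Bit 7: prefix='010' -> emit 'n', reset
Bit 8: prefix='0' (no match yet)

Answer: 0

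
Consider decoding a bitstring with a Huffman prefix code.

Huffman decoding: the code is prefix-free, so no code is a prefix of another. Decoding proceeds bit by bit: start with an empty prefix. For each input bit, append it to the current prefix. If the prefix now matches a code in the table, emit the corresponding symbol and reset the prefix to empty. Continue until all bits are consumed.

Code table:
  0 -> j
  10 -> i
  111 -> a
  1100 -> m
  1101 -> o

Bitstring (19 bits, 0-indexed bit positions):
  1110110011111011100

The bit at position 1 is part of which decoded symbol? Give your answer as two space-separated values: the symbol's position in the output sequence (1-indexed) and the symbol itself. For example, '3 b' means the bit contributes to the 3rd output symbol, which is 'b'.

Answer: 1 a

Derivation:
Bit 0: prefix='1' (no match yet)
Bit 1: prefix='11' (no match yet)
Bit 2: prefix='111' -> emit 'a', reset
Bit 3: prefix='0' -> emit 'j', reset
Bit 4: prefix='1' (no match yet)
Bit 5: prefix='11' (no match yet)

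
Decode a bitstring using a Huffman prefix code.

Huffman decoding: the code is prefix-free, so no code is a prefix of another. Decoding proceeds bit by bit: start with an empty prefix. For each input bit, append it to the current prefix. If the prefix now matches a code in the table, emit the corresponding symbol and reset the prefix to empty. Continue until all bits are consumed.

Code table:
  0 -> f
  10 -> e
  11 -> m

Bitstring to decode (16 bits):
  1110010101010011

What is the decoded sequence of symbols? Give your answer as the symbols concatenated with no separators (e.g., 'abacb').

Answer: mefeeeefm

Derivation:
Bit 0: prefix='1' (no match yet)
Bit 1: prefix='11' -> emit 'm', reset
Bit 2: prefix='1' (no match yet)
Bit 3: prefix='10' -> emit 'e', reset
Bit 4: prefix='0' -> emit 'f', reset
Bit 5: prefix='1' (no match yet)
Bit 6: prefix='10' -> emit 'e', reset
Bit 7: prefix='1' (no match yet)
Bit 8: prefix='10' -> emit 'e', reset
Bit 9: prefix='1' (no match yet)
Bit 10: prefix='10' -> emit 'e', reset
Bit 11: prefix='1' (no match yet)
Bit 12: prefix='10' -> emit 'e', reset
Bit 13: prefix='0' -> emit 'f', reset
Bit 14: prefix='1' (no match yet)
Bit 15: prefix='11' -> emit 'm', reset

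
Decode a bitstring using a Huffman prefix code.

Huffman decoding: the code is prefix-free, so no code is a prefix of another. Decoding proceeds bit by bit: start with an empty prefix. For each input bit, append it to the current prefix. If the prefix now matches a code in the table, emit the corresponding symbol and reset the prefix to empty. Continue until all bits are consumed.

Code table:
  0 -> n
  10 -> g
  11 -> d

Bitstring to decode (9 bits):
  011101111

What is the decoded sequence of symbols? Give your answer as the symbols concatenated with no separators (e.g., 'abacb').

Answer: ndgdd

Derivation:
Bit 0: prefix='0' -> emit 'n', reset
Bit 1: prefix='1' (no match yet)
Bit 2: prefix='11' -> emit 'd', reset
Bit 3: prefix='1' (no match yet)
Bit 4: prefix='10' -> emit 'g', reset
Bit 5: prefix='1' (no match yet)
Bit 6: prefix='11' -> emit 'd', reset
Bit 7: prefix='1' (no match yet)
Bit 8: prefix='11' -> emit 'd', reset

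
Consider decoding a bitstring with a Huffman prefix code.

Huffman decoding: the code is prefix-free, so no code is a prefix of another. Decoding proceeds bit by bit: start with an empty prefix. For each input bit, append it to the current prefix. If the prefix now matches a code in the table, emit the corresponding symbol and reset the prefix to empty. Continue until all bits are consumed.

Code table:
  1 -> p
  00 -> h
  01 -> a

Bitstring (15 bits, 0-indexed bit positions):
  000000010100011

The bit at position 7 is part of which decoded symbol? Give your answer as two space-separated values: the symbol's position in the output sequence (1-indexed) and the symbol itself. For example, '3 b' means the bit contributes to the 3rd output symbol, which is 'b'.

Answer: 4 a

Derivation:
Bit 0: prefix='0' (no match yet)
Bit 1: prefix='00' -> emit 'h', reset
Bit 2: prefix='0' (no match yet)
Bit 3: prefix='00' -> emit 'h', reset
Bit 4: prefix='0' (no match yet)
Bit 5: prefix='00' -> emit 'h', reset
Bit 6: prefix='0' (no match yet)
Bit 7: prefix='01' -> emit 'a', reset
Bit 8: prefix='0' (no match yet)
Bit 9: prefix='01' -> emit 'a', reset
Bit 10: prefix='0' (no match yet)
Bit 11: prefix='00' -> emit 'h', reset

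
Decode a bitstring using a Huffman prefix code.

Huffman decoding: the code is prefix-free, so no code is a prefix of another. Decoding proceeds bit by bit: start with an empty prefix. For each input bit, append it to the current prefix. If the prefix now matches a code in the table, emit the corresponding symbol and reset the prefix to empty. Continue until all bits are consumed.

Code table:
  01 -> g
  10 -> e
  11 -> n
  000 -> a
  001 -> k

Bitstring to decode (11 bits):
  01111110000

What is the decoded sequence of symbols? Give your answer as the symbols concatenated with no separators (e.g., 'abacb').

Answer: gnnea

Derivation:
Bit 0: prefix='0' (no match yet)
Bit 1: prefix='01' -> emit 'g', reset
Bit 2: prefix='1' (no match yet)
Bit 3: prefix='11' -> emit 'n', reset
Bit 4: prefix='1' (no match yet)
Bit 5: prefix='11' -> emit 'n', reset
Bit 6: prefix='1' (no match yet)
Bit 7: prefix='10' -> emit 'e', reset
Bit 8: prefix='0' (no match yet)
Bit 9: prefix='00' (no match yet)
Bit 10: prefix='000' -> emit 'a', reset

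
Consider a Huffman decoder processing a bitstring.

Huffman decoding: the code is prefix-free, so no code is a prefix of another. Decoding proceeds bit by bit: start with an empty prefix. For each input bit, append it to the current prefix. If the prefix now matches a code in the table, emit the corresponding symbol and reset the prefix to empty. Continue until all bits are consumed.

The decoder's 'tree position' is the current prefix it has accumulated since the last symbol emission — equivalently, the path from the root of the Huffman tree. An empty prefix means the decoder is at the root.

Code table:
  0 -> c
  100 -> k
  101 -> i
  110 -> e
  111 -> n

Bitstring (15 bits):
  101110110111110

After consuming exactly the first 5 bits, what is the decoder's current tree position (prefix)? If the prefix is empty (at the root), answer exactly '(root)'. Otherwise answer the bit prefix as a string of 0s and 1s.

Answer: 11

Derivation:
Bit 0: prefix='1' (no match yet)
Bit 1: prefix='10' (no match yet)
Bit 2: prefix='101' -> emit 'i', reset
Bit 3: prefix='1' (no match yet)
Bit 4: prefix='11' (no match yet)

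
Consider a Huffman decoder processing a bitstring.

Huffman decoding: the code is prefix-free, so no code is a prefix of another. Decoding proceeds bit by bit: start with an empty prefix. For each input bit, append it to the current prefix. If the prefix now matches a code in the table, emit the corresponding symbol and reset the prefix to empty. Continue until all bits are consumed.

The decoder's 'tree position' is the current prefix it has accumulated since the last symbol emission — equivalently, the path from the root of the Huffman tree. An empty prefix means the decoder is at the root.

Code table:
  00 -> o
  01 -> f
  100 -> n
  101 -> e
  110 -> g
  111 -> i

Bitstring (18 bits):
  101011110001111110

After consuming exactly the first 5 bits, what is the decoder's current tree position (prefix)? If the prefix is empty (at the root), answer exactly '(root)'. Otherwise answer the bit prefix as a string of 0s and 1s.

Answer: (root)

Derivation:
Bit 0: prefix='1' (no match yet)
Bit 1: prefix='10' (no match yet)
Bit 2: prefix='101' -> emit 'e', reset
Bit 3: prefix='0' (no match yet)
Bit 4: prefix='01' -> emit 'f', reset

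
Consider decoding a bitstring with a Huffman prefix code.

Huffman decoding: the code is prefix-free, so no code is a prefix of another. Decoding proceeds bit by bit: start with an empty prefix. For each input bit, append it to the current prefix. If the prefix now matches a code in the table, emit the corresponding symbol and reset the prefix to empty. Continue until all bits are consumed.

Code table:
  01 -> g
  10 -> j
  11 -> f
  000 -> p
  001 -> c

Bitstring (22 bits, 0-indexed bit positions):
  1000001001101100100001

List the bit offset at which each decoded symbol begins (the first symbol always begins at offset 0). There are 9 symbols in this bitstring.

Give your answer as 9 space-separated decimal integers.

Bit 0: prefix='1' (no match yet)
Bit 1: prefix='10' -> emit 'j', reset
Bit 2: prefix='0' (no match yet)
Bit 3: prefix='00' (no match yet)
Bit 4: prefix='000' -> emit 'p', reset
Bit 5: prefix='0' (no match yet)
Bit 6: prefix='01' -> emit 'g', reset
Bit 7: prefix='0' (no match yet)
Bit 8: prefix='00' (no match yet)
Bit 9: prefix='001' -> emit 'c', reset
Bit 10: prefix='1' (no match yet)
Bit 11: prefix='10' -> emit 'j', reset
Bit 12: prefix='1' (no match yet)
Bit 13: prefix='11' -> emit 'f', reset
Bit 14: prefix='0' (no match yet)
Bit 15: prefix='00' (no match yet)
Bit 16: prefix='001' -> emit 'c', reset
Bit 17: prefix='0' (no match yet)
Bit 18: prefix='00' (no match yet)
Bit 19: prefix='000' -> emit 'p', reset
Bit 20: prefix='0' (no match yet)
Bit 21: prefix='01' -> emit 'g', reset

Answer: 0 2 5 7 10 12 14 17 20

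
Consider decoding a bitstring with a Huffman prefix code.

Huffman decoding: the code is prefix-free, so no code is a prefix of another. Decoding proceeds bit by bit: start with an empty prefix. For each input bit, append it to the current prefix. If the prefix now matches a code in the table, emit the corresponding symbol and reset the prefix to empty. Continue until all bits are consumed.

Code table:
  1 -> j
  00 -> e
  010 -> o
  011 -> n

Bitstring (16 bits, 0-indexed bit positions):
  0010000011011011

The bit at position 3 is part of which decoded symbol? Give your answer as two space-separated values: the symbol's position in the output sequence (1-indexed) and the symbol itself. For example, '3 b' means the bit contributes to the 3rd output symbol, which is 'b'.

Bit 0: prefix='0' (no match yet)
Bit 1: prefix='00' -> emit 'e', reset
Bit 2: prefix='1' -> emit 'j', reset
Bit 3: prefix='0' (no match yet)
Bit 4: prefix='00' -> emit 'e', reset
Bit 5: prefix='0' (no match yet)
Bit 6: prefix='00' -> emit 'e', reset
Bit 7: prefix='0' (no match yet)

Answer: 3 e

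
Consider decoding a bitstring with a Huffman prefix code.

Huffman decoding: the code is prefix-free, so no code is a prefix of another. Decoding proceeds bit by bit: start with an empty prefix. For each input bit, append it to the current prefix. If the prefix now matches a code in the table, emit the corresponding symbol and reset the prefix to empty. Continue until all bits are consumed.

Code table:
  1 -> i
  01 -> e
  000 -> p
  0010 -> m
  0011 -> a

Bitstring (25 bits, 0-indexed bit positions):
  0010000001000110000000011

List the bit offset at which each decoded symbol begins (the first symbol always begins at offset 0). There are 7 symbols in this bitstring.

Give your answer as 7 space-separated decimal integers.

Answer: 0 4 7 11 15 18 21

Derivation:
Bit 0: prefix='0' (no match yet)
Bit 1: prefix='00' (no match yet)
Bit 2: prefix='001' (no match yet)
Bit 3: prefix='0010' -> emit 'm', reset
Bit 4: prefix='0' (no match yet)
Bit 5: prefix='00' (no match yet)
Bit 6: prefix='000' -> emit 'p', reset
Bit 7: prefix='0' (no match yet)
Bit 8: prefix='00' (no match yet)
Bit 9: prefix='001' (no match yet)
Bit 10: prefix='0010' -> emit 'm', reset
Bit 11: prefix='0' (no match yet)
Bit 12: prefix='00' (no match yet)
Bit 13: prefix='001' (no match yet)
Bit 14: prefix='0011' -> emit 'a', reset
Bit 15: prefix='0' (no match yet)
Bit 16: prefix='00' (no match yet)
Bit 17: prefix='000' -> emit 'p', reset
Bit 18: prefix='0' (no match yet)
Bit 19: prefix='00' (no match yet)
Bit 20: prefix='000' -> emit 'p', reset
Bit 21: prefix='0' (no match yet)
Bit 22: prefix='00' (no match yet)
Bit 23: prefix='001' (no match yet)
Bit 24: prefix='0011' -> emit 'a', reset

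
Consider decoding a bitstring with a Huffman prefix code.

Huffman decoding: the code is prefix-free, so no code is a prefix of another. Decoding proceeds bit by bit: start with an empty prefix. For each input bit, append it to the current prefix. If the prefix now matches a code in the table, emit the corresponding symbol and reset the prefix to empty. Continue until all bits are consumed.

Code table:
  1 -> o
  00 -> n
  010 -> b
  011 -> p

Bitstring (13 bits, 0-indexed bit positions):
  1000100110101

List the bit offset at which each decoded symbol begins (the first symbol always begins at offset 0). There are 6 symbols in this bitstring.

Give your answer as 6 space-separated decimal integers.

Answer: 0 1 3 6 9 12

Derivation:
Bit 0: prefix='1' -> emit 'o', reset
Bit 1: prefix='0' (no match yet)
Bit 2: prefix='00' -> emit 'n', reset
Bit 3: prefix='0' (no match yet)
Bit 4: prefix='01' (no match yet)
Bit 5: prefix='010' -> emit 'b', reset
Bit 6: prefix='0' (no match yet)
Bit 7: prefix='01' (no match yet)
Bit 8: prefix='011' -> emit 'p', reset
Bit 9: prefix='0' (no match yet)
Bit 10: prefix='01' (no match yet)
Bit 11: prefix='010' -> emit 'b', reset
Bit 12: prefix='1' -> emit 'o', reset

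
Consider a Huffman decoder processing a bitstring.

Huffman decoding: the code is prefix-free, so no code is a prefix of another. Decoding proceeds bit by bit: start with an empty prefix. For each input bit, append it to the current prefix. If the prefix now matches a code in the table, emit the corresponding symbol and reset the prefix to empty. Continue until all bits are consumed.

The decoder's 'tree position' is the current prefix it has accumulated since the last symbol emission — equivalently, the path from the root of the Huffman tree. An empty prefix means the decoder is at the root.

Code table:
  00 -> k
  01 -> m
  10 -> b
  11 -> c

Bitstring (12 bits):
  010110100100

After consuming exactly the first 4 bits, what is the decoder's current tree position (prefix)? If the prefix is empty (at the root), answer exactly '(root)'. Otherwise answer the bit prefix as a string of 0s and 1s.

Bit 0: prefix='0' (no match yet)
Bit 1: prefix='01' -> emit 'm', reset
Bit 2: prefix='0' (no match yet)
Bit 3: prefix='01' -> emit 'm', reset

Answer: (root)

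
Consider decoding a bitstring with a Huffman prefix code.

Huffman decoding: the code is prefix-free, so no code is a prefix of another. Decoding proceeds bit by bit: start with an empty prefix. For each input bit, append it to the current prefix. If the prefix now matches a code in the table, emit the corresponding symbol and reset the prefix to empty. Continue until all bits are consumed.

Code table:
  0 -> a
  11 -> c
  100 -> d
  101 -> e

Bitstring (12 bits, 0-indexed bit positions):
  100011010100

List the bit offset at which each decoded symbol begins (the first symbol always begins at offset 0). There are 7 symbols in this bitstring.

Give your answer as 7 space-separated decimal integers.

Bit 0: prefix='1' (no match yet)
Bit 1: prefix='10' (no match yet)
Bit 2: prefix='100' -> emit 'd', reset
Bit 3: prefix='0' -> emit 'a', reset
Bit 4: prefix='1' (no match yet)
Bit 5: prefix='11' -> emit 'c', reset
Bit 6: prefix='0' -> emit 'a', reset
Bit 7: prefix='1' (no match yet)
Bit 8: prefix='10' (no match yet)
Bit 9: prefix='101' -> emit 'e', reset
Bit 10: prefix='0' -> emit 'a', reset
Bit 11: prefix='0' -> emit 'a', reset

Answer: 0 3 4 6 7 10 11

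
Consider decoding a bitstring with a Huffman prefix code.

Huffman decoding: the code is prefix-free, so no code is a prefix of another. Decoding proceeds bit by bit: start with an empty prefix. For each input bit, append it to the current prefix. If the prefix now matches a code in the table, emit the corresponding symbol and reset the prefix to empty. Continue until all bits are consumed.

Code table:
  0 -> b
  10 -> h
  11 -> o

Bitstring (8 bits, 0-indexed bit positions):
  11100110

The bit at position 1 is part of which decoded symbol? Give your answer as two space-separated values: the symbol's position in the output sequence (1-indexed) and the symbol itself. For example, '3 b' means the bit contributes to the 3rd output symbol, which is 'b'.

Bit 0: prefix='1' (no match yet)
Bit 1: prefix='11' -> emit 'o', reset
Bit 2: prefix='1' (no match yet)
Bit 3: prefix='10' -> emit 'h', reset
Bit 4: prefix='0' -> emit 'b', reset
Bit 5: prefix='1' (no match yet)

Answer: 1 o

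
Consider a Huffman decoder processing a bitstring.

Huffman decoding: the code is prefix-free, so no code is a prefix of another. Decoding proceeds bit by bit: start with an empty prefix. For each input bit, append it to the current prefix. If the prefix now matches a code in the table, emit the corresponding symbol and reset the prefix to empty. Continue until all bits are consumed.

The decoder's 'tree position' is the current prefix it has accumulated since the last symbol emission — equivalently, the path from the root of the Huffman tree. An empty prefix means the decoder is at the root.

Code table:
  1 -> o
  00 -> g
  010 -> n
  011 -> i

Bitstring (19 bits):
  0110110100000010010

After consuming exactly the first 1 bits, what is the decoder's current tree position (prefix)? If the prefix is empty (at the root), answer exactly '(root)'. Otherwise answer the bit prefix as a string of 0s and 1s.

Answer: 0

Derivation:
Bit 0: prefix='0' (no match yet)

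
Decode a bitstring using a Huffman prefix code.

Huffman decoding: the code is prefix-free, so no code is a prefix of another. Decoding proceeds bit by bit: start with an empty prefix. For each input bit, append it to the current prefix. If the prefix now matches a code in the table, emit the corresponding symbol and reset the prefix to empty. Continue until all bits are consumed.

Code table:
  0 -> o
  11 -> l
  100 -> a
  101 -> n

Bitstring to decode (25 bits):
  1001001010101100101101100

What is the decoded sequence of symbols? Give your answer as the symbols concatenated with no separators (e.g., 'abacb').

Bit 0: prefix='1' (no match yet)
Bit 1: prefix='10' (no match yet)
Bit 2: prefix='100' -> emit 'a', reset
Bit 3: prefix='1' (no match yet)
Bit 4: prefix='10' (no match yet)
Bit 5: prefix='100' -> emit 'a', reset
Bit 6: prefix='1' (no match yet)
Bit 7: prefix='10' (no match yet)
Bit 8: prefix='101' -> emit 'n', reset
Bit 9: prefix='0' -> emit 'o', reset
Bit 10: prefix='1' (no match yet)
Bit 11: prefix='10' (no match yet)
Bit 12: prefix='101' -> emit 'n', reset
Bit 13: prefix='1' (no match yet)
Bit 14: prefix='10' (no match yet)
Bit 15: prefix='100' -> emit 'a', reset
Bit 16: prefix='1' (no match yet)
Bit 17: prefix='10' (no match yet)
Bit 18: prefix='101' -> emit 'n', reset
Bit 19: prefix='1' (no match yet)
Bit 20: prefix='10' (no match yet)
Bit 21: prefix='101' -> emit 'n', reset
Bit 22: prefix='1' (no match yet)
Bit 23: prefix='10' (no match yet)
Bit 24: prefix='100' -> emit 'a', reset

Answer: aanonanna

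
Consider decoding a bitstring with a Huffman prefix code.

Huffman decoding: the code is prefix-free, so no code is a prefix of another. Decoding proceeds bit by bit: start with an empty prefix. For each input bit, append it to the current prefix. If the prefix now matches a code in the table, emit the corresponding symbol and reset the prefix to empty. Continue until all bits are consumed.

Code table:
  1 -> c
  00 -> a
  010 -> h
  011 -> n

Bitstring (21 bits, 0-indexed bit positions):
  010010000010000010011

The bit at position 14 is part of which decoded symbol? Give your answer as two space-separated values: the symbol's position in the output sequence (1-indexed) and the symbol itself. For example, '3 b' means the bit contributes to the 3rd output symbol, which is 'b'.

Answer: 7 a

Derivation:
Bit 0: prefix='0' (no match yet)
Bit 1: prefix='01' (no match yet)
Bit 2: prefix='010' -> emit 'h', reset
Bit 3: prefix='0' (no match yet)
Bit 4: prefix='01' (no match yet)
Bit 5: prefix='010' -> emit 'h', reset
Bit 6: prefix='0' (no match yet)
Bit 7: prefix='00' -> emit 'a', reset
Bit 8: prefix='0' (no match yet)
Bit 9: prefix='00' -> emit 'a', reset
Bit 10: prefix='1' -> emit 'c', reset
Bit 11: prefix='0' (no match yet)
Bit 12: prefix='00' -> emit 'a', reset
Bit 13: prefix='0' (no match yet)
Bit 14: prefix='00' -> emit 'a', reset
Bit 15: prefix='0' (no match yet)
Bit 16: prefix='01' (no match yet)
Bit 17: prefix='010' -> emit 'h', reset
Bit 18: prefix='0' (no match yet)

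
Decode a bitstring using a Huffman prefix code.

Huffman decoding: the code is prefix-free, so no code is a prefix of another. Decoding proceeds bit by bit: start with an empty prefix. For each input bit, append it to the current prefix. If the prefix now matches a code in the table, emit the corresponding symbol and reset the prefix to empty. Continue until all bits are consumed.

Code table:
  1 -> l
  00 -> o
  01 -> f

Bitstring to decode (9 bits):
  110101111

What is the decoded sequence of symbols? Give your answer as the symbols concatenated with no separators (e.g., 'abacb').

Answer: llfflll

Derivation:
Bit 0: prefix='1' -> emit 'l', reset
Bit 1: prefix='1' -> emit 'l', reset
Bit 2: prefix='0' (no match yet)
Bit 3: prefix='01' -> emit 'f', reset
Bit 4: prefix='0' (no match yet)
Bit 5: prefix='01' -> emit 'f', reset
Bit 6: prefix='1' -> emit 'l', reset
Bit 7: prefix='1' -> emit 'l', reset
Bit 8: prefix='1' -> emit 'l', reset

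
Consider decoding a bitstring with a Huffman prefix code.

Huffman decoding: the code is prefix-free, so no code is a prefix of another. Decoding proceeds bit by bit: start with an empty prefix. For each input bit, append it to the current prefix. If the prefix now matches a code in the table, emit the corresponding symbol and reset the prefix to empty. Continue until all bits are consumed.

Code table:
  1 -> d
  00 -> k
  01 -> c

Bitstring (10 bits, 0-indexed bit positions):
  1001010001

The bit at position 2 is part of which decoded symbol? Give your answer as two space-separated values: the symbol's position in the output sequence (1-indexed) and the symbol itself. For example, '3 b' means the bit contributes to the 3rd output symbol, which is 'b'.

Answer: 2 k

Derivation:
Bit 0: prefix='1' -> emit 'd', reset
Bit 1: prefix='0' (no match yet)
Bit 2: prefix='00' -> emit 'k', reset
Bit 3: prefix='1' -> emit 'd', reset
Bit 4: prefix='0' (no match yet)
Bit 5: prefix='01' -> emit 'c', reset
Bit 6: prefix='0' (no match yet)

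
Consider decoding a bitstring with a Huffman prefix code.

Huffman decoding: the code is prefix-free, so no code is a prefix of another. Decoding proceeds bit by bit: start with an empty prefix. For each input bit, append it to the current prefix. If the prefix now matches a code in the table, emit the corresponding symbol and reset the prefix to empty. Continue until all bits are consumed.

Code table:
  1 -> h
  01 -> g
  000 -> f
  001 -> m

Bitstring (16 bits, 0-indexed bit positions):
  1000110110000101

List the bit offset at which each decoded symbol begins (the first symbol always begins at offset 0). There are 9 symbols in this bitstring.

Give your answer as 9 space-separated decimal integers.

Bit 0: prefix='1' -> emit 'h', reset
Bit 1: prefix='0' (no match yet)
Bit 2: prefix='00' (no match yet)
Bit 3: prefix='000' -> emit 'f', reset
Bit 4: prefix='1' -> emit 'h', reset
Bit 5: prefix='1' -> emit 'h', reset
Bit 6: prefix='0' (no match yet)
Bit 7: prefix='01' -> emit 'g', reset
Bit 8: prefix='1' -> emit 'h', reset
Bit 9: prefix='0' (no match yet)
Bit 10: prefix='00' (no match yet)
Bit 11: prefix='000' -> emit 'f', reset
Bit 12: prefix='0' (no match yet)
Bit 13: prefix='01' -> emit 'g', reset
Bit 14: prefix='0' (no match yet)
Bit 15: prefix='01' -> emit 'g', reset

Answer: 0 1 4 5 6 8 9 12 14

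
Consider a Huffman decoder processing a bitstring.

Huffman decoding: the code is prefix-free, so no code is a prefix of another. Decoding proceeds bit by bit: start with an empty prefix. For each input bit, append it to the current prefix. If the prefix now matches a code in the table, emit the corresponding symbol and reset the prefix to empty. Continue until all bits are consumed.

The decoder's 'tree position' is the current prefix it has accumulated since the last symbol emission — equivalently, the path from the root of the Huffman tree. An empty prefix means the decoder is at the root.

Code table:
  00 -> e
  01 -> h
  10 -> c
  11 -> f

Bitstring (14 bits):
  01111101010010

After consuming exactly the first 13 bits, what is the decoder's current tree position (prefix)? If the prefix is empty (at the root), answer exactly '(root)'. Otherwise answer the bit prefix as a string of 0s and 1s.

Bit 0: prefix='0' (no match yet)
Bit 1: prefix='01' -> emit 'h', reset
Bit 2: prefix='1' (no match yet)
Bit 3: prefix='11' -> emit 'f', reset
Bit 4: prefix='1' (no match yet)
Bit 5: prefix='11' -> emit 'f', reset
Bit 6: prefix='0' (no match yet)
Bit 7: prefix='01' -> emit 'h', reset
Bit 8: prefix='0' (no match yet)
Bit 9: prefix='01' -> emit 'h', reset
Bit 10: prefix='0' (no match yet)
Bit 11: prefix='00' -> emit 'e', reset
Bit 12: prefix='1' (no match yet)

Answer: 1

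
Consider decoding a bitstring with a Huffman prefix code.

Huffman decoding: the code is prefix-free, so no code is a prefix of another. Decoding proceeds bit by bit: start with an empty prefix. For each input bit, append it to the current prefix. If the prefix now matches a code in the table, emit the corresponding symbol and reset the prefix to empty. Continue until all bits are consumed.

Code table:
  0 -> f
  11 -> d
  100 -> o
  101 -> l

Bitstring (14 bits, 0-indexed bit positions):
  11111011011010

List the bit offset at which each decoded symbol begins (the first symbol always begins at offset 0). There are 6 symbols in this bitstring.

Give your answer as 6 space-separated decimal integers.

Bit 0: prefix='1' (no match yet)
Bit 1: prefix='11' -> emit 'd', reset
Bit 2: prefix='1' (no match yet)
Bit 3: prefix='11' -> emit 'd', reset
Bit 4: prefix='1' (no match yet)
Bit 5: prefix='10' (no match yet)
Bit 6: prefix='101' -> emit 'l', reset
Bit 7: prefix='1' (no match yet)
Bit 8: prefix='10' (no match yet)
Bit 9: prefix='101' -> emit 'l', reset
Bit 10: prefix='1' (no match yet)
Bit 11: prefix='10' (no match yet)
Bit 12: prefix='101' -> emit 'l', reset
Bit 13: prefix='0' -> emit 'f', reset

Answer: 0 2 4 7 10 13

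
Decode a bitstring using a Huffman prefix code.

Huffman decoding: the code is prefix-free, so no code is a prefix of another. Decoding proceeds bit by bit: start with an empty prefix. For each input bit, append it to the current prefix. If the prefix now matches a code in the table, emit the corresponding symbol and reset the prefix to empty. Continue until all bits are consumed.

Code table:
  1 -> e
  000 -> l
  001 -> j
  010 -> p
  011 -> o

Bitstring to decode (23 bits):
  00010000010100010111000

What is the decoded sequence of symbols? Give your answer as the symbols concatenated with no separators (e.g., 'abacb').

Answer: leljpjoel

Derivation:
Bit 0: prefix='0' (no match yet)
Bit 1: prefix='00' (no match yet)
Bit 2: prefix='000' -> emit 'l', reset
Bit 3: prefix='1' -> emit 'e', reset
Bit 4: prefix='0' (no match yet)
Bit 5: prefix='00' (no match yet)
Bit 6: prefix='000' -> emit 'l', reset
Bit 7: prefix='0' (no match yet)
Bit 8: prefix='00' (no match yet)
Bit 9: prefix='001' -> emit 'j', reset
Bit 10: prefix='0' (no match yet)
Bit 11: prefix='01' (no match yet)
Bit 12: prefix='010' -> emit 'p', reset
Bit 13: prefix='0' (no match yet)
Bit 14: prefix='00' (no match yet)
Bit 15: prefix='001' -> emit 'j', reset
Bit 16: prefix='0' (no match yet)
Bit 17: prefix='01' (no match yet)
Bit 18: prefix='011' -> emit 'o', reset
Bit 19: prefix='1' -> emit 'e', reset
Bit 20: prefix='0' (no match yet)
Bit 21: prefix='00' (no match yet)
Bit 22: prefix='000' -> emit 'l', reset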